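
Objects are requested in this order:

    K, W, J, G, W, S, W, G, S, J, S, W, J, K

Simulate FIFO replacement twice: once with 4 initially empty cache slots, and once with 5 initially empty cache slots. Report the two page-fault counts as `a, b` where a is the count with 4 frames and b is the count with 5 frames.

6, 5

4 frames: F F F F . F . . . . . . . F → 6 faults.
5 frames: F F F F . F . . . . . . . . → 5 faults.
5 < 6: adding a frame reduced faults, as is typical.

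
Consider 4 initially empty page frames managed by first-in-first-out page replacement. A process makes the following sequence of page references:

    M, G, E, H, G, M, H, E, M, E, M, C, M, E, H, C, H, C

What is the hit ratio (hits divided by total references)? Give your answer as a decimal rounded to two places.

0.67

M: fault, frames {M}
G: fault, frames {M,G}
E: fault, frames {M,G,E}
H: fault, frames {M,G,E,H}
G: hit
M: hit
H: hit
E: hit
M: hit
E: hit
M: hit
C: fault, evict M, frames {G,E,H,C}
M: fault, evict G, frames {E,H,C,M}
E: hit
H: hit
C: hit
H: hit
C: hit
Hits: 12 of 18 references → 12/18 = 0.6667.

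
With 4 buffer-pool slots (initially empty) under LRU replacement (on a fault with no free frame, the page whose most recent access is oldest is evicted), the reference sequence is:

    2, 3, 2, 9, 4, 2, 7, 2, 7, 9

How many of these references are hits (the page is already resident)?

2: miss, frames (2)
3: miss, frames (2 3)
2: hit
9: miss, frames (3 2 9)
4: miss, frames (3 2 9 4)
2: hit
7: miss, evict 3, frames (9 4 2 7)
2: hit
7: hit
9: hit
Hits: 5.

5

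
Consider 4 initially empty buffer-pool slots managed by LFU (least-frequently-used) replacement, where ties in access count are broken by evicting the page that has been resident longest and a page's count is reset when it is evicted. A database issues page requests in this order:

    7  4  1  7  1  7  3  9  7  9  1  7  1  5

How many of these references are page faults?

7: miss, frames {7}
4: miss, frames {7,4}
1: miss, frames {7,4,1}
7: hit
1: hit
7: hit
3: miss, frames {7,4,1,3}
9: miss, evict 4, frames {7,1,3,9}
7: hit
9: hit
1: hit
7: hit
1: hit
5: miss, evict 3, frames {7,1,9,5}
Page faults: 6.

6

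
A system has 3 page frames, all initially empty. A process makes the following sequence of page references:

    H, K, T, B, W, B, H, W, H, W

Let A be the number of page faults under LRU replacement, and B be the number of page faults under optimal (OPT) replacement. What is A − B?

1

Under LRU: F F F F F . F . . . → 6 faults.
Under OPT: F F F F F . . . . . → 5 faults.
A − B = 6 − 5 = 1.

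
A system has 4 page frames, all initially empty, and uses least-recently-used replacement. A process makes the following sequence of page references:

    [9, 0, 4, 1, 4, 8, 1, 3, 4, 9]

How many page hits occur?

3

9: miss, frames {9}
0: miss, frames {9,0}
4: miss, frames {9,0,4}
1: miss, frames {9,0,4,1}
4: hit
8: miss, evict 9, frames {0,1,4,8}
1: hit
3: miss, evict 0, frames {4,8,1,3}
4: hit
9: miss, evict 8, frames {1,3,4,9}
Hits: 3.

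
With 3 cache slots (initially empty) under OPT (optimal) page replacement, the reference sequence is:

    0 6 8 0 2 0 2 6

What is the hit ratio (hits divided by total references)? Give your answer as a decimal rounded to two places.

0.50

0 → fault, frames {0}
6 → fault, frames {0,6}
8 → fault, frames {0,6,8}
0 → hit
2 → fault, evict 8, frames {0,6,2}
0 → hit
2 → hit
6 → hit
Hits: 4 of 8 references → 4/8 = 0.5000.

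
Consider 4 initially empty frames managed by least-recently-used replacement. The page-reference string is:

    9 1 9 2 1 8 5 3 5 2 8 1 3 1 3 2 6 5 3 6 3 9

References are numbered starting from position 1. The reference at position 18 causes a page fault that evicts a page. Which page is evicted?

pos 1: 9: miss, frames [9]
pos 2: 1: miss, frames [9, 1]
pos 3: 9: hit
pos 4: 2: miss, frames [1, 9, 2]
pos 5: 1: hit
pos 6: 8: miss, frames [9, 2, 1, 8]
pos 7: 5: miss, evict 9, frames [2, 1, 8, 5]
pos 8: 3: miss, evict 2, frames [1, 8, 5, 3]
pos 9: 5: hit
pos 10: 2: miss, evict 1, frames [8, 3, 5, 2]
pos 11: 8: hit
pos 12: 1: miss, evict 3, frames [5, 2, 8, 1]
pos 13: 3: miss, evict 5, frames [2, 8, 1, 3]
pos 14: 1: hit
pos 15: 3: hit
pos 16: 2: hit
pos 17: 6: miss, evict 8, frames [1, 3, 2, 6]
pos 18: 5: miss, evict 1, frames [3, 2, 6, 5]
At position 18, page 1 is evicted.

1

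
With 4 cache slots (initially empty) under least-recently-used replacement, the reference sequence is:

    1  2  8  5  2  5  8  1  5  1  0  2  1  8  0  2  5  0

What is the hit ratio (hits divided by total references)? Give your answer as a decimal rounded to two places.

0.56

1: miss, frames (1)
2: miss, frames (1 2)
8: miss, frames (1 2 8)
5: miss, frames (1 2 8 5)
2: hit
5: hit
8: hit
1: hit
5: hit
1: hit
0: miss, evict 2, frames (8 5 1 0)
2: miss, evict 8, frames (5 1 0 2)
1: hit
8: miss, evict 5, frames (0 2 1 8)
0: hit
2: hit
5: miss, evict 1, frames (8 0 2 5)
0: hit
Hits: 10 of 18 references → 10/18 = 0.5556.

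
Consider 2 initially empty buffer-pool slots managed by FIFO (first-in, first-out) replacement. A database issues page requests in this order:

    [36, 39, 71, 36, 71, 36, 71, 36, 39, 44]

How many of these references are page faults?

6

36 -> miss, frames {36}
39 -> miss, frames {36,39}
71 -> miss, evict 36, frames {39,71}
36 -> miss, evict 39, frames {71,36}
71 -> hit
36 -> hit
71 -> hit
36 -> hit
39 -> miss, evict 71, frames {36,39}
44 -> miss, evict 36, frames {39,44}
Page faults: 6.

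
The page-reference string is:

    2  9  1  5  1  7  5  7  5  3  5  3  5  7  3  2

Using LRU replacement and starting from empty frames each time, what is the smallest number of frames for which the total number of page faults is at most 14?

f=1: 16 faults
f=2: 10 faults
f=3: 7 faults
f=4: 7 faults
f=5: 7 faults
f=6: 6 faults
Smallest f with faults ≤ 14 is 2.

2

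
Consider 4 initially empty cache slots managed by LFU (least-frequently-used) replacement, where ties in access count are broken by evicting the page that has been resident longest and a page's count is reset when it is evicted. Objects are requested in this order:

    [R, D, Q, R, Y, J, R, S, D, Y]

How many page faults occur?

8

R: miss, frames {R}
D: miss, frames {R,D}
Q: miss, frames {R,D,Q}
R: hit
Y: miss, frames {R,D,Q,Y}
J: miss, evict D, frames {R,Q,Y,J}
R: hit
S: miss, evict Q, frames {R,Y,J,S}
D: miss, evict Y, frames {R,J,S,D}
Y: miss, evict J, frames {R,S,D,Y}
Page faults: 8.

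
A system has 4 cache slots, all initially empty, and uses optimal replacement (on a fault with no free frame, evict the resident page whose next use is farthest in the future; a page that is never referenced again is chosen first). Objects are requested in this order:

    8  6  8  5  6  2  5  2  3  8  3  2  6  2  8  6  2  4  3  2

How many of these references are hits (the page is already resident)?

8 → fault, frames {8}
6 → fault, frames {8,6}
8 → hit
5 → fault, frames {8,6,5}
6 → hit
2 → fault, frames {8,6,5,2}
5 → hit
2 → hit
3 → fault, evict 5, frames {8,6,2,3}
8 → hit
3 → hit
2 → hit
6 → hit
2 → hit
8 → hit
6 → hit
2 → hit
4 → fault, evict 6, frames {8,2,3,4}
3 → hit
2 → hit
Hits: 14.

14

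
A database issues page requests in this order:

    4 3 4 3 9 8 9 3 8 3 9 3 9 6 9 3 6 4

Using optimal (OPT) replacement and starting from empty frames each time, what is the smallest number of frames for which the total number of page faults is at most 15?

2

f=1: 18 faults
f=2: 9 faults
f=3: 6 faults
f=4: 5 faults
f=5: 5 faults
Smallest f with faults ≤ 15 is 2.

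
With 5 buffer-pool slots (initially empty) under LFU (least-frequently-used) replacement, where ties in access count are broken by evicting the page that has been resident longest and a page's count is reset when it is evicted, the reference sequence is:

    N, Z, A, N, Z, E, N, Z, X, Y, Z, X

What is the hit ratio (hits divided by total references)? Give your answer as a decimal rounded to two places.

N: fault, frames {N}
Z: fault, frames {N,Z}
A: fault, frames {N,Z,A}
N: hit
Z: hit
E: fault, frames {N,Z,A,E}
N: hit
Z: hit
X: fault, frames {N,Z,A,E,X}
Y: fault, evict A, frames {N,Z,E,X,Y}
Z: hit
X: hit
Hits: 6 of 12 references → 6/12 = 0.5000.

0.50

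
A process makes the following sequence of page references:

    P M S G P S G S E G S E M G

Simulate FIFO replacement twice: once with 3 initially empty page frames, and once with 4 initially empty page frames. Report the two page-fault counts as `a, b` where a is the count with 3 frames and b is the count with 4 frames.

3 frames: F F F F F . . . F . F . F F → 9 faults.
4 frames: F F F F . . . . F . . . . . → 5 faults.
5 < 9: adding a frame reduced faults, as is typical.

9, 5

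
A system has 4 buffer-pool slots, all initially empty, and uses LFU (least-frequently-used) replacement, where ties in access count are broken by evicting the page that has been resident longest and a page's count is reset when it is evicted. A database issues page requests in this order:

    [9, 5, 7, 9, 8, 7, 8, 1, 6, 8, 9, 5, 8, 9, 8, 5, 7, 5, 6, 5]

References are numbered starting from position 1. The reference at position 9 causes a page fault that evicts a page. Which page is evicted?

pos 1: 9 → fault, frames [9]
pos 2: 5 → fault, frames [9, 5]
pos 3: 7 → fault, frames [9, 5, 7]
pos 4: 9 → hit
pos 5: 8 → fault, frames [9, 5, 7, 8]
pos 6: 7 → hit
pos 7: 8 → hit
pos 8: 1 → fault, evict 5, frames [9, 7, 8, 1]
pos 9: 6 → fault, evict 1, frames [9, 7, 8, 6]
At position 9, page 1 is evicted.

1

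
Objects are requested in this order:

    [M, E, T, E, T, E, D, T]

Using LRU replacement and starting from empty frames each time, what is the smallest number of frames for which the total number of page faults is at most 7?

f=1: 8 faults
f=2: 5 faults
f=3: 4 faults
f=4: 4 faults
Smallest f with faults ≤ 7 is 2.

2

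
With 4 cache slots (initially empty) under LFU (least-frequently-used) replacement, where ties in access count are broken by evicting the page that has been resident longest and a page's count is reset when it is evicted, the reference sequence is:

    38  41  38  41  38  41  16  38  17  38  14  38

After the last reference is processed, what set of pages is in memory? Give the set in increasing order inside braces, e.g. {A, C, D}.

{14, 17, 38, 41}

38: fault, frames {38}
41: fault, frames {38,41}
38: hit
41: hit
38: hit
41: hit
16: fault, frames {38,41,16}
38: hit
17: fault, frames {38,41,16,17}
38: hit
14: fault, evict 16, frames {38,41,17,14}
38: hit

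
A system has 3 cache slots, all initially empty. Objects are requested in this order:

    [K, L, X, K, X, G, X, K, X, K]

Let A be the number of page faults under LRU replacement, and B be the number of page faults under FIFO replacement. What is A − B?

-1

Under LRU: F F F . . F . . . . → 4 faults.
Under FIFO: F F F . . F . F . . → 5 faults.
A − B = 4 − 5 = -1.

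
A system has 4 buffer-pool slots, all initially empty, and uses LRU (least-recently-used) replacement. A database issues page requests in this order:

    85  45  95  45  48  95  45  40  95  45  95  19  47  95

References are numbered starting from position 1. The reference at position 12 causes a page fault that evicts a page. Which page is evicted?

pos 1: 85 -> miss, frames [85]
pos 2: 45 -> miss, frames [85, 45]
pos 3: 95 -> miss, frames [85, 45, 95]
pos 4: 45 -> hit
pos 5: 48 -> miss, frames [85, 95, 45, 48]
pos 6: 95 -> hit
pos 7: 45 -> hit
pos 8: 40 -> miss, evict 85, frames [48, 95, 45, 40]
pos 9: 95 -> hit
pos 10: 45 -> hit
pos 11: 95 -> hit
pos 12: 19 -> miss, evict 48, frames [40, 45, 95, 19]
At position 12, page 48 is evicted.

48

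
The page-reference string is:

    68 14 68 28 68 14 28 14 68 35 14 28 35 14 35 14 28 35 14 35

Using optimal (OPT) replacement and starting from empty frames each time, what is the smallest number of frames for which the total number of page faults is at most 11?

2

f=1: 20 faults
f=2: 10 faults
f=3: 4 faults
f=4: 4 faults
Smallest f with faults ≤ 11 is 2.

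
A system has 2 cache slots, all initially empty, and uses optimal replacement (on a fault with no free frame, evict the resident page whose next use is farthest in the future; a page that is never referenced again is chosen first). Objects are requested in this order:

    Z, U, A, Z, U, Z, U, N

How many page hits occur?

3

Z → fault, frames (Z)
U → fault, frames (Z U)
A → fault, evict U, frames (Z A)
Z → hit
U → fault, evict A, frames (Z U)
Z → hit
U → hit
N → fault, evict U, frames (Z N)
Hits: 3.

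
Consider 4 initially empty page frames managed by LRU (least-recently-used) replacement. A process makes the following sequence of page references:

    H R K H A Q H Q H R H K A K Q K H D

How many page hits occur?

8

H -> miss, frames {H}
R -> miss, frames {H,R}
K -> miss, frames {H,R,K}
H -> hit
A -> miss, frames {R,K,H,A}
Q -> miss, evict R, frames {K,H,A,Q}
H -> hit
Q -> hit
H -> hit
R -> miss, evict K, frames {A,Q,H,R}
H -> hit
K -> miss, evict A, frames {Q,R,H,K}
A -> miss, evict Q, frames {R,H,K,A}
K -> hit
Q -> miss, evict R, frames {H,A,K,Q}
K -> hit
H -> hit
D -> miss, evict A, frames {Q,K,H,D}
Hits: 8.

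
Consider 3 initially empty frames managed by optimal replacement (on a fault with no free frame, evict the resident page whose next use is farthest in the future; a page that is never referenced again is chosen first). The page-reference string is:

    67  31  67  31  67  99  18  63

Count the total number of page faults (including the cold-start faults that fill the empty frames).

67 -> miss, frames {67}
31 -> miss, frames {67,31}
67 -> hit
31 -> hit
67 -> hit
99 -> miss, frames {67,31,99}
18 -> miss, evict 99, frames {67,31,18}
63 -> miss, evict 18, frames {67,31,63}
Page faults: 5.

5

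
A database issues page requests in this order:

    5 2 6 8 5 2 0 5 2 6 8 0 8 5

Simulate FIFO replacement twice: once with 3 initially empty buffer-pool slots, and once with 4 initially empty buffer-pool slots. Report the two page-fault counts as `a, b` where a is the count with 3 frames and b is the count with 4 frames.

3 frames: F F F F F F F . . F F . . F → 10 faults.
4 frames: F F F F . . F F F F F F . F → 11 faults.
11 > 10: adding a frame increased faults — Belady's anomaly.

10, 11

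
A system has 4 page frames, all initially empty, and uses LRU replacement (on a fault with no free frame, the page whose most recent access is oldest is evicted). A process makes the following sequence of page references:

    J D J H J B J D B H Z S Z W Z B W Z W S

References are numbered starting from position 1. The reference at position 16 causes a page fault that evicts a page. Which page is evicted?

pos 1: J: fault, frames (J)
pos 2: D: fault, frames (J D)
pos 3: J: hit
pos 4: H: fault, frames (D J H)
pos 5: J: hit
pos 6: B: fault, frames (D H J B)
pos 7: J: hit
pos 8: D: hit
pos 9: B: hit
pos 10: H: hit
pos 11: Z: fault, evict J, frames (D B H Z)
pos 12: S: fault, evict D, frames (B H Z S)
pos 13: Z: hit
pos 14: W: fault, evict B, frames (H S Z W)
pos 15: Z: hit
pos 16: B: fault, evict H, frames (S W Z B)
At position 16, page H is evicted.

H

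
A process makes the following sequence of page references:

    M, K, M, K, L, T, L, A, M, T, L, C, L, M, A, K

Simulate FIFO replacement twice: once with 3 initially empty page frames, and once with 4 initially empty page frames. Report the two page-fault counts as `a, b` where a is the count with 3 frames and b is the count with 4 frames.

3 frames: F F . . F F . F F . F F . . F F → 10 faults.
4 frames: F F . . F F . F F . . F F . . F → 9 faults.
9 < 10: adding a frame reduced faults, as is typical.

10, 9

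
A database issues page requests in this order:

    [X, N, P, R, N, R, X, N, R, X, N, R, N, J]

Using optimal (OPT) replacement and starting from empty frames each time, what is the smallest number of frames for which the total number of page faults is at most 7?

3

f=1: 14 faults
f=2: 8 faults
f=3: 5 faults
f=4: 5 faults
f=5: 5 faults
Smallest f with faults ≤ 7 is 3.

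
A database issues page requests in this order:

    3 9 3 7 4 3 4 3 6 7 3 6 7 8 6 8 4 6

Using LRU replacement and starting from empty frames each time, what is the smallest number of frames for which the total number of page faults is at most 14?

2

f=1: 18 faults
f=2: 14 faults
f=3: 8 faults
f=4: 7 faults
f=5: 6 faults
f=6: 6 faults
Smallest f with faults ≤ 14 is 2.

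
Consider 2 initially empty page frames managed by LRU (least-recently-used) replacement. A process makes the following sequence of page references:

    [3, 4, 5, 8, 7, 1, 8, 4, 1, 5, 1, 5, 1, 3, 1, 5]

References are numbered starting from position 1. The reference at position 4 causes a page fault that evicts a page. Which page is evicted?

4

pos 1: 3: miss, frames {3}
pos 2: 4: miss, frames {3,4}
pos 3: 5: miss, evict 3, frames {4,5}
pos 4: 8: miss, evict 4, frames {5,8}
At position 4, page 4 is evicted.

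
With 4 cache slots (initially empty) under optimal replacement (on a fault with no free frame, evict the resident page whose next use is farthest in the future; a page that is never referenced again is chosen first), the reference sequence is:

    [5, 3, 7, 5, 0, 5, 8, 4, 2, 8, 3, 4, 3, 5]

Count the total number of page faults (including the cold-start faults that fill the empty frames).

8

5: fault, frames (5)
3: fault, frames (5 3)
7: fault, frames (5 3 7)
5: hit
0: fault, frames (5 3 7 0)
5: hit
8: fault, evict 0, frames (5 3 7 8)
4: fault, evict 7, frames (5 3 8 4)
2: fault, evict 5, frames (3 8 4 2)
8: hit
3: hit
4: hit
3: hit
5: fault, evict 2, frames (3 8 4 5)
Page faults: 8.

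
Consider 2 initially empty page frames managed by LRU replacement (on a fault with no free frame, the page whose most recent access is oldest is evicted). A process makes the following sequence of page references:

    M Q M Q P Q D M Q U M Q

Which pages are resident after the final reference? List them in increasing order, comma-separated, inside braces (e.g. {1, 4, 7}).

{M, Q}

M → miss, frames (M)
Q → miss, frames (M Q)
M → hit
Q → hit
P → miss, evict M, frames (Q P)
Q → hit
D → miss, evict P, frames (Q D)
M → miss, evict Q, frames (D M)
Q → miss, evict D, frames (M Q)
U → miss, evict M, frames (Q U)
M → miss, evict Q, frames (U M)
Q → miss, evict U, frames (M Q)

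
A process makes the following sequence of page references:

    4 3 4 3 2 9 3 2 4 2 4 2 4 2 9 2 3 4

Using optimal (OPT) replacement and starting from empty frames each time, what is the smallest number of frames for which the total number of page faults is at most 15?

2

f=1: 18 faults
f=2: 9 faults
f=3: 6 faults
f=4: 4 faults
Smallest f with faults ≤ 15 is 2.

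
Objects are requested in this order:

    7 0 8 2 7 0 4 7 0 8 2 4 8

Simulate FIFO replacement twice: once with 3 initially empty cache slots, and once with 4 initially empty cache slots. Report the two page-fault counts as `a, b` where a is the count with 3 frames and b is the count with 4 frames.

3 frames: F F F F F F F . . F F . . → 9 faults.
4 frames: F F F F . . F F F F F F . → 10 faults.
10 > 9: adding a frame increased faults — Belady's anomaly.

9, 10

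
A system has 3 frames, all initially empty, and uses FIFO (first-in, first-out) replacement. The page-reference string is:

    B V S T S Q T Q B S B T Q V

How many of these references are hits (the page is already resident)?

B → fault, frames (B)
V → fault, frames (B V)
S → fault, frames (B V S)
T → fault, evict B, frames (V S T)
S → hit
Q → fault, evict V, frames (S T Q)
T → hit
Q → hit
B → fault, evict S, frames (T Q B)
S → fault, evict T, frames (Q B S)
B → hit
T → fault, evict Q, frames (B S T)
Q → fault, evict B, frames (S T Q)
V → fault, evict S, frames (T Q V)
Hits: 4.

4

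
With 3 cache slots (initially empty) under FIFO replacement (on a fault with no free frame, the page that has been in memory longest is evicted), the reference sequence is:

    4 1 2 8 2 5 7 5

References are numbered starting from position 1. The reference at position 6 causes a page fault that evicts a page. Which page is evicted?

pos 1: 4 -> fault, frames [4]
pos 2: 1 -> fault, frames [4, 1]
pos 3: 2 -> fault, frames [4, 1, 2]
pos 4: 8 -> fault, evict 4, frames [1, 2, 8]
pos 5: 2 -> hit
pos 6: 5 -> fault, evict 1, frames [2, 8, 5]
At position 6, page 1 is evicted.

1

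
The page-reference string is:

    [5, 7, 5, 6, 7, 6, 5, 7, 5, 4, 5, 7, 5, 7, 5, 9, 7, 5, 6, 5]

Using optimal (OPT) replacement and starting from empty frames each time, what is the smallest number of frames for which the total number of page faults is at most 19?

f=1: 20 faults
f=2: 9 faults
f=3: 6 faults
f=4: 5 faults
f=5: 5 faults
Smallest f with faults ≤ 19 is 2.

2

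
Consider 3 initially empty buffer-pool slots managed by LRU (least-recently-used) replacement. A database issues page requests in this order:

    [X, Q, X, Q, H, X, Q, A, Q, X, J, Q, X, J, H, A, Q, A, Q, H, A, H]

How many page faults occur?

8

X: fault, frames (X)
Q: fault, frames (X Q)
X: hit
Q: hit
H: fault, frames (X Q H)
X: hit
Q: hit
A: fault, evict H, frames (X Q A)
Q: hit
X: hit
J: fault, evict A, frames (Q X J)
Q: hit
X: hit
J: hit
H: fault, evict Q, frames (X J H)
A: fault, evict X, frames (J H A)
Q: fault, evict J, frames (H A Q)
A: hit
Q: hit
H: hit
A: hit
H: hit
Page faults: 8.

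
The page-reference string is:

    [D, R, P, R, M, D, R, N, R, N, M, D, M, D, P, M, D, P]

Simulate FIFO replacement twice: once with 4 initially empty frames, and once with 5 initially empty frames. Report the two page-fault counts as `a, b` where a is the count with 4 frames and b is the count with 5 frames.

4 frames: F F F . F . . F . . . F . . . . . . → 6 faults.
5 frames: F F F . F . . F . . . . . . . . . . → 5 faults.
5 < 6: adding a frame reduced faults, as is typical.

6, 5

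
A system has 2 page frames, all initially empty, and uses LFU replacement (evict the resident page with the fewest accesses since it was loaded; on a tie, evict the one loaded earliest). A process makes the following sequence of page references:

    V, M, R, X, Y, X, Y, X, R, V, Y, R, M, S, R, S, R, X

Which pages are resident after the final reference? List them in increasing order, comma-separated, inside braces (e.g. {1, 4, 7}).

V → miss, frames [V]
M → miss, frames [V, M]
R → miss, evict V, frames [M, R]
X → miss, evict M, frames [R, X]
Y → miss, evict R, frames [X, Y]
X → hit
Y → hit
X → hit
R → miss, evict Y, frames [X, R]
V → miss, evict R, frames [X, V]
Y → miss, evict V, frames [X, Y]
R → miss, evict Y, frames [X, R]
M → miss, evict R, frames [X, M]
S → miss, evict M, frames [X, S]
R → miss, evict S, frames [X, R]
S → miss, evict R, frames [X, S]
R → miss, evict S, frames [X, R]
X → hit

{R, X}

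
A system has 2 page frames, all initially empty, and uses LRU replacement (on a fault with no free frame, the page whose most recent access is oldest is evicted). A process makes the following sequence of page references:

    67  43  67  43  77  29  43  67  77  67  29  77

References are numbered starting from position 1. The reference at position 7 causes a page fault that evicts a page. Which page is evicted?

77

pos 1: 67 → miss, frames (67)
pos 2: 43 → miss, frames (67 43)
pos 3: 67 → hit
pos 4: 43 → hit
pos 5: 77 → miss, evict 67, frames (43 77)
pos 6: 29 → miss, evict 43, frames (77 29)
pos 7: 43 → miss, evict 77, frames (29 43)
At position 7, page 77 is evicted.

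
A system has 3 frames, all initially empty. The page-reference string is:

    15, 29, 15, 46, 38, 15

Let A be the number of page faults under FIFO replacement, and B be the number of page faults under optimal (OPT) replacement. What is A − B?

1

Under FIFO: F F . F F F → 5 faults.
Under OPT: F F . F F . → 4 faults.
A − B = 5 − 4 = 1.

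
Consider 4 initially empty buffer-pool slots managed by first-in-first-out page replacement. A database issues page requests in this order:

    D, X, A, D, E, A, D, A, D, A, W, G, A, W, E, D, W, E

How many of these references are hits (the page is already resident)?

D → fault, frames (D)
X → fault, frames (D X)
A → fault, frames (D X A)
D → hit
E → fault, frames (D X A E)
A → hit
D → hit
A → hit
D → hit
A → hit
W → fault, evict D, frames (X A E W)
G → fault, evict X, frames (A E W G)
A → hit
W → hit
E → hit
D → fault, evict A, frames (E W G D)
W → hit
E → hit
Hits: 11.

11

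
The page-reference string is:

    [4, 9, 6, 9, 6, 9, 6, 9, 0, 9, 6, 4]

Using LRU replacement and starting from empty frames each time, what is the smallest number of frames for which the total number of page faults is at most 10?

2

f=1: 12 faults
f=2: 6 faults
f=3: 5 faults
f=4: 4 faults
Smallest f with faults ≤ 10 is 2.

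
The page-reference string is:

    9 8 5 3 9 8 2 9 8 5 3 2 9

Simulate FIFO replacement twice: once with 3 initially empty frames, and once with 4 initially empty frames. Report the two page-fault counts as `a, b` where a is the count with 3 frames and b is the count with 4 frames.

10, 11

3 frames: F F F F F F F . . F F . F → 10 faults.
4 frames: F F F F . . F F F F F F F → 11 faults.
11 > 10: adding a frame increased faults — Belady's anomaly.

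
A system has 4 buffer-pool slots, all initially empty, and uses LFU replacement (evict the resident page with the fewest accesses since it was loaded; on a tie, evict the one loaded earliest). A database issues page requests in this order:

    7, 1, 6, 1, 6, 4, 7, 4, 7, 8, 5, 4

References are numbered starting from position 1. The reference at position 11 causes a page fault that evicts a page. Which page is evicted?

8

pos 1: 7: miss, frames [7]
pos 2: 1: miss, frames [7, 1]
pos 3: 6: miss, frames [7, 1, 6]
pos 4: 1: hit
pos 5: 6: hit
pos 6: 4: miss, frames [7, 1, 6, 4]
pos 7: 7: hit
pos 8: 4: hit
pos 9: 7: hit
pos 10: 8: miss, evict 1, frames [7, 6, 4, 8]
pos 11: 5: miss, evict 8, frames [7, 6, 4, 5]
At position 11, page 8 is evicted.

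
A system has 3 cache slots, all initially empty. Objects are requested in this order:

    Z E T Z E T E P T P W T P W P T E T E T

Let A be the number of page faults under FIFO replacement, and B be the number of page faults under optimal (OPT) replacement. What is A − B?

Under FIFO: F F F . . . . F . . F . . . . . F F . . → 7 faults.
Under OPT: F F F . . . . F . . F . . . . . F . . . → 6 faults.
A − B = 7 − 6 = 1.

1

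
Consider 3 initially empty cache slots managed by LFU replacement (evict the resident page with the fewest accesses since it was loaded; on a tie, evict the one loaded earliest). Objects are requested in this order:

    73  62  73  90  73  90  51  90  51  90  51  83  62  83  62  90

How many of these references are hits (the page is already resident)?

8

73 -> miss, frames [73]
62 -> miss, frames [73, 62]
73 -> hit
90 -> miss, frames [73, 62, 90]
73 -> hit
90 -> hit
51 -> miss, evict 62, frames [73, 90, 51]
90 -> hit
51 -> hit
90 -> hit
51 -> hit
83 -> miss, evict 73, frames [90, 51, 83]
62 -> miss, evict 83, frames [90, 51, 62]
83 -> miss, evict 62, frames [90, 51, 83]
62 -> miss, evict 83, frames [90, 51, 62]
90 -> hit
Hits: 8.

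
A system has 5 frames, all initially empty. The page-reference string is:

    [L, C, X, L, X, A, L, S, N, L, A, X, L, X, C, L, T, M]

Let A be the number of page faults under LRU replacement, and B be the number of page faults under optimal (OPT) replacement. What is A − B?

Under LRU: F F F . . F . F F . . . . . F . F F → 9 faults.
Under OPT: F F F . . F . F F . . . . . . . F F → 8 faults.
A − B = 9 − 8 = 1.

1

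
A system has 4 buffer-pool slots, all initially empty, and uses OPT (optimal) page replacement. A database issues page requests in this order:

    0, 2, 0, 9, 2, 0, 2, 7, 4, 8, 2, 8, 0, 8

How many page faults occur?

6

0 -> fault, frames (0)
2 -> fault, frames (0 2)
0 -> hit
9 -> fault, frames (0 2 9)
2 -> hit
0 -> hit
2 -> hit
7 -> fault, frames (0 2 9 7)
4 -> fault, evict 7, frames (0 2 9 4)
8 -> fault, evict 4, frames (0 2 9 8)
2 -> hit
8 -> hit
0 -> hit
8 -> hit
Page faults: 6.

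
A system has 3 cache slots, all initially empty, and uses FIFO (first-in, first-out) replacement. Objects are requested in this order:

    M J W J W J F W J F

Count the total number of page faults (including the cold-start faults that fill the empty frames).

M -> miss, frames [M]
J -> miss, frames [M, J]
W -> miss, frames [M, J, W]
J -> hit
W -> hit
J -> hit
F -> miss, evict M, frames [J, W, F]
W -> hit
J -> hit
F -> hit
Page faults: 4.

4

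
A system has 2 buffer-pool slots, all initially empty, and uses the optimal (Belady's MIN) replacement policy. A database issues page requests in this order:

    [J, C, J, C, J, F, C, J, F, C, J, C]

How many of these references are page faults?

J -> miss, frames (J)
C -> miss, frames (J C)
J -> hit
C -> hit
J -> hit
F -> miss, evict J, frames (C F)
C -> hit
J -> miss, evict C, frames (F J)
F -> hit
C -> miss, evict F, frames (J C)
J -> hit
C -> hit
Page faults: 5.

5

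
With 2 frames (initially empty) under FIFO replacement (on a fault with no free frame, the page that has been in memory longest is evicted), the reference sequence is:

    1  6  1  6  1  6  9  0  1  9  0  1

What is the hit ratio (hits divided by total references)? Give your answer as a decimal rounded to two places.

1: miss, frames (1)
6: miss, frames (1 6)
1: hit
6: hit
1: hit
6: hit
9: miss, evict 1, frames (6 9)
0: miss, evict 6, frames (9 0)
1: miss, evict 9, frames (0 1)
9: miss, evict 0, frames (1 9)
0: miss, evict 1, frames (9 0)
1: miss, evict 9, frames (0 1)
Hits: 4 of 12 references → 4/12 = 0.3333.

0.33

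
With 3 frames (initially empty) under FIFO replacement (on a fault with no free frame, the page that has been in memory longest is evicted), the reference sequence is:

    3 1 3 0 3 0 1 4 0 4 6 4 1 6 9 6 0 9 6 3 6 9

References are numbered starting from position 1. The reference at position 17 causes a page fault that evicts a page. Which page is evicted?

6

pos 1: 3: miss, frames [3]
pos 2: 1: miss, frames [3, 1]
pos 3: 3: hit
pos 4: 0: miss, frames [3, 1, 0]
pos 5: 3: hit
pos 6: 0: hit
pos 7: 1: hit
pos 8: 4: miss, evict 3, frames [1, 0, 4]
pos 9: 0: hit
pos 10: 4: hit
pos 11: 6: miss, evict 1, frames [0, 4, 6]
pos 12: 4: hit
pos 13: 1: miss, evict 0, frames [4, 6, 1]
pos 14: 6: hit
pos 15: 9: miss, evict 4, frames [6, 1, 9]
pos 16: 6: hit
pos 17: 0: miss, evict 6, frames [1, 9, 0]
At position 17, page 6 is evicted.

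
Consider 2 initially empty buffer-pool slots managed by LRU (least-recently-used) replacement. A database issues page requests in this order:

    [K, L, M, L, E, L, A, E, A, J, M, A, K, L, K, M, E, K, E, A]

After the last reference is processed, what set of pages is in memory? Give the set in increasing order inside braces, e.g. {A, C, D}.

K → miss, frames [K]
L → miss, frames [K, L]
M → miss, evict K, frames [L, M]
L → hit
E → miss, evict M, frames [L, E]
L → hit
A → miss, evict E, frames [L, A]
E → miss, evict L, frames [A, E]
A → hit
J → miss, evict E, frames [A, J]
M → miss, evict A, frames [J, M]
A → miss, evict J, frames [M, A]
K → miss, evict M, frames [A, K]
L → miss, evict A, frames [K, L]
K → hit
M → miss, evict L, frames [K, M]
E → miss, evict K, frames [M, E]
K → miss, evict M, frames [E, K]
E → hit
A → miss, evict K, frames [E, A]

{A, E}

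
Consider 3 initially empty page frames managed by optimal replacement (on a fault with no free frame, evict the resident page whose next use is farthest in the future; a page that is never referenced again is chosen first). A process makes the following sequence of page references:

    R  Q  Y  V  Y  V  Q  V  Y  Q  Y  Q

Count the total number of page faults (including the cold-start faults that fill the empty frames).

4

R → miss, frames {R}
Q → miss, frames {R,Q}
Y → miss, frames {R,Q,Y}
V → miss, evict R, frames {Q,Y,V}
Y → hit
V → hit
Q → hit
V → hit
Y → hit
Q → hit
Y → hit
Q → hit
Page faults: 4.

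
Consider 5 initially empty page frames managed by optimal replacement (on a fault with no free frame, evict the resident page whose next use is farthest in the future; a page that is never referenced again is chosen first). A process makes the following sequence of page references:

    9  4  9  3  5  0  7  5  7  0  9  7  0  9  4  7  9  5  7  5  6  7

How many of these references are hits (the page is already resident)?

15

9 -> miss, frames [9]
4 -> miss, frames [9, 4]
9 -> hit
3 -> miss, frames [9, 4, 3]
5 -> miss, frames [9, 4, 3, 5]
0 -> miss, frames [9, 4, 3, 5, 0]
7 -> miss, evict 3, frames [9, 4, 5, 0, 7]
5 -> hit
7 -> hit
0 -> hit
9 -> hit
7 -> hit
0 -> hit
9 -> hit
4 -> hit
7 -> hit
9 -> hit
5 -> hit
7 -> hit
5 -> hit
6 -> miss, evict 0, frames [9, 4, 5, 7, 6]
7 -> hit
Hits: 15.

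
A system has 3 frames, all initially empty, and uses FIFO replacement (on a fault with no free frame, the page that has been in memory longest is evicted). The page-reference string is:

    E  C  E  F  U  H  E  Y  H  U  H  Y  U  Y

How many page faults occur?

E -> miss, frames [E]
C -> miss, frames [E, C]
E -> hit
F -> miss, frames [E, C, F]
U -> miss, evict E, frames [C, F, U]
H -> miss, evict C, frames [F, U, H]
E -> miss, evict F, frames [U, H, E]
Y -> miss, evict U, frames [H, E, Y]
H -> hit
U -> miss, evict H, frames [E, Y, U]
H -> miss, evict E, frames [Y, U, H]
Y -> hit
U -> hit
Y -> hit
Page faults: 9.

9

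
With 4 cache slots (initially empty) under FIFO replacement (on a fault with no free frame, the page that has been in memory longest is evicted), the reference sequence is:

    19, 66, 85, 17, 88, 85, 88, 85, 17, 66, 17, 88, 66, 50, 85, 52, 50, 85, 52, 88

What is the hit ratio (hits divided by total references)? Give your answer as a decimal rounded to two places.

0.60

19 → miss, frames {19}
66 → miss, frames {19,66}
85 → miss, frames {19,66,85}
17 → miss, frames {19,66,85,17}
88 → miss, evict 19, frames {66,85,17,88}
85 → hit
88 → hit
85 → hit
17 → hit
66 → hit
17 → hit
88 → hit
66 → hit
50 → miss, evict 66, frames {85,17,88,50}
85 → hit
52 → miss, evict 85, frames {17,88,50,52}
50 → hit
85 → miss, evict 17, frames {88,50,52,85}
52 → hit
88 → hit
Hits: 12 of 20 references → 12/20 = 0.6000.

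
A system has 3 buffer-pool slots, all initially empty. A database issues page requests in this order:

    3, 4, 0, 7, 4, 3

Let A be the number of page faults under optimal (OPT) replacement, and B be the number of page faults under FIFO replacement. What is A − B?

-1

Under OPT: F F F F . . → 4 faults.
Under FIFO: F F F F . F → 5 faults.
A − B = 4 − 5 = -1.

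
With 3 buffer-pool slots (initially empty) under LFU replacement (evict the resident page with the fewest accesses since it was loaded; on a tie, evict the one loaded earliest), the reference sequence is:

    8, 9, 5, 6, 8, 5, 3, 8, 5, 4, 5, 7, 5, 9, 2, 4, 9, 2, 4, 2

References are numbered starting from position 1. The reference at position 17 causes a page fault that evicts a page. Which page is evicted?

pos 1: 8 → miss, frames {8}
pos 2: 9 → miss, frames {8,9}
pos 3: 5 → miss, frames {8,9,5}
pos 4: 6 → miss, evict 8, frames {9,5,6}
pos 5: 8 → miss, evict 9, frames {5,6,8}
pos 6: 5 → hit
pos 7: 3 → miss, evict 6, frames {5,8,3}
pos 8: 8 → hit
pos 9: 5 → hit
pos 10: 4 → miss, evict 3, frames {5,8,4}
pos 11: 5 → hit
pos 12: 7 → miss, evict 4, frames {5,8,7}
pos 13: 5 → hit
pos 14: 9 → miss, evict 7, frames {5,8,9}
pos 15: 2 → miss, evict 9, frames {5,8,2}
pos 16: 4 → miss, evict 2, frames {5,8,4}
pos 17: 9 → miss, evict 4, frames {5,8,9}
At position 17, page 4 is evicted.

4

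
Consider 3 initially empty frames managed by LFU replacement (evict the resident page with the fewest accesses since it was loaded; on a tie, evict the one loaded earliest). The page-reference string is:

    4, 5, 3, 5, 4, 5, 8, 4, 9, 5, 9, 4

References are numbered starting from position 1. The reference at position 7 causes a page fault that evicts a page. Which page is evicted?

pos 1: 4 → miss, frames (4)
pos 2: 5 → miss, frames (4 5)
pos 3: 3 → miss, frames (4 5 3)
pos 4: 5 → hit
pos 5: 4 → hit
pos 6: 5 → hit
pos 7: 8 → miss, evict 3, frames (4 5 8)
At position 7, page 3 is evicted.

3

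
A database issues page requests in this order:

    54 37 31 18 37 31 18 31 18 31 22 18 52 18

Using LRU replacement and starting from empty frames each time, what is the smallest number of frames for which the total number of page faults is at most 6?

3

f=1: 14 faults
f=2: 10 faults
f=3: 6 faults
f=4: 6 faults
f=5: 6 faults
f=6: 6 faults
Smallest f with faults ≤ 6 is 3.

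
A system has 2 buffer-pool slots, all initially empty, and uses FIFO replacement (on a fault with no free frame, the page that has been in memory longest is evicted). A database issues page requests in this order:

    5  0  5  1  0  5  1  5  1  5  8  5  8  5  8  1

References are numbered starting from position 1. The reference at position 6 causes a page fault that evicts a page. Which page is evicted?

0

pos 1: 5: miss, frames (5)
pos 2: 0: miss, frames (5 0)
pos 3: 5: hit
pos 4: 1: miss, evict 5, frames (0 1)
pos 5: 0: hit
pos 6: 5: miss, evict 0, frames (1 5)
At position 6, page 0 is evicted.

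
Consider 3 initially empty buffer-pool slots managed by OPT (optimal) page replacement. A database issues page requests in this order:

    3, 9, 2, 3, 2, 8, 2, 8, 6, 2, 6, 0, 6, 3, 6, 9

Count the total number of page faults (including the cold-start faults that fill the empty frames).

7

3 -> fault, frames (3)
9 -> fault, frames (3 9)
2 -> fault, frames (3 9 2)
3 -> hit
2 -> hit
8 -> fault, evict 9, frames (3 2 8)
2 -> hit
8 -> hit
6 -> fault, evict 8, frames (3 2 6)
2 -> hit
6 -> hit
0 -> fault, evict 2, frames (3 6 0)
6 -> hit
3 -> hit
6 -> hit
9 -> fault, evict 0, frames (3 6 9)
Page faults: 7.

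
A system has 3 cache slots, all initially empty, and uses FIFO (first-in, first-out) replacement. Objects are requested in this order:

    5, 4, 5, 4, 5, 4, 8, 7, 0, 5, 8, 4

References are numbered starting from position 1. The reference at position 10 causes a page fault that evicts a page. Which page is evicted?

8

pos 1: 5: miss, frames {5}
pos 2: 4: miss, frames {5,4}
pos 3: 5: hit
pos 4: 4: hit
pos 5: 5: hit
pos 6: 4: hit
pos 7: 8: miss, frames {5,4,8}
pos 8: 7: miss, evict 5, frames {4,8,7}
pos 9: 0: miss, evict 4, frames {8,7,0}
pos 10: 5: miss, evict 8, frames {7,0,5}
At position 10, page 8 is evicted.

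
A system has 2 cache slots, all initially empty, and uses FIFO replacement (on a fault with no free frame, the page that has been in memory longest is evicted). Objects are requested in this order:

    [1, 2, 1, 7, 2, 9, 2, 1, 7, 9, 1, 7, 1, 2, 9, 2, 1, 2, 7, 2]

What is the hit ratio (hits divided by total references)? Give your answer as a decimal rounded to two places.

0.25

1 -> miss, frames [1]
2 -> miss, frames [1, 2]
1 -> hit
7 -> miss, evict 1, frames [2, 7]
2 -> hit
9 -> miss, evict 2, frames [7, 9]
2 -> miss, evict 7, frames [9, 2]
1 -> miss, evict 9, frames [2, 1]
7 -> miss, evict 2, frames [1, 7]
9 -> miss, evict 1, frames [7, 9]
1 -> miss, evict 7, frames [9, 1]
7 -> miss, evict 9, frames [1, 7]
1 -> hit
2 -> miss, evict 1, frames [7, 2]
9 -> miss, evict 7, frames [2, 9]
2 -> hit
1 -> miss, evict 2, frames [9, 1]
2 -> miss, evict 9, frames [1, 2]
7 -> miss, evict 1, frames [2, 7]
2 -> hit
Hits: 5 of 20 references → 5/20 = 0.2500.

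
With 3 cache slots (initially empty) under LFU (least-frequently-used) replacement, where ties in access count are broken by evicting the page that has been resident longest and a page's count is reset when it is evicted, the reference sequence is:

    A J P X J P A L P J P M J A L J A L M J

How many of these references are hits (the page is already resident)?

A → fault, frames {A}
J → fault, frames {A,J}
P → fault, frames {A,J,P}
X → fault, evict A, frames {J,P,X}
J → hit
P → hit
A → fault, evict X, frames {J,P,A}
L → fault, evict A, frames {J,P,L}
P → hit
J → hit
P → hit
M → fault, evict L, frames {J,P,M}
J → hit
A → fault, evict M, frames {J,P,A}
L → fault, evict A, frames {J,P,L}
J → hit
A → fault, evict L, frames {J,P,A}
L → fault, evict A, frames {J,P,L}
M → fault, evict L, frames {J,P,M}
J → hit
Hits: 8.

8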